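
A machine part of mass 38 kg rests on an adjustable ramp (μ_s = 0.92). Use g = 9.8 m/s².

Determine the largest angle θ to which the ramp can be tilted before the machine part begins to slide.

θ_max ≈ 42.6°

At the slip threshold, m g sin θ = μ_s · m g cos θ, so tan θ = μ_s.
θ_max = arctan(0.92) = 42.6°.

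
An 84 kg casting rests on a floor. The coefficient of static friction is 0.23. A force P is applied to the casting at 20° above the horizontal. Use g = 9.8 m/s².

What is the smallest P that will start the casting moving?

N = m g − P sin α (the pull lifts the casting).
At impending slip, P cos α = μ_s N = μ_s (m g − P sin α).
Solving: P (cos α + μ_s sin α) = μ_s m g → P = 0.23×823/(cos 20° + 0.23 sin 20°) = 189/1.018 = 186 N.

P ≈ 186 N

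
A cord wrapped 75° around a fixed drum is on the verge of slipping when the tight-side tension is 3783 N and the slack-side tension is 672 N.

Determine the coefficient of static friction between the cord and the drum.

μ ≈ 1.32

T₂/T₁ = e^{μβ} → μ = ln(T₂/T₁)/β.
β = 75° = 1.309 rad.
μ = ln(3783/672)/1.309 = ln(5.629)/1.309 = 1.32.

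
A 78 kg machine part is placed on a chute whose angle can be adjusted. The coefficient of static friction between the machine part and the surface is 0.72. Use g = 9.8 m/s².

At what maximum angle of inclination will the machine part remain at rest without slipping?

θ_max ≈ 35.8°

At the slip threshold, m g sin θ = μ_s · m g cos θ, so tan θ = μ_s.
θ_max = arctan(0.72) = 35.8°.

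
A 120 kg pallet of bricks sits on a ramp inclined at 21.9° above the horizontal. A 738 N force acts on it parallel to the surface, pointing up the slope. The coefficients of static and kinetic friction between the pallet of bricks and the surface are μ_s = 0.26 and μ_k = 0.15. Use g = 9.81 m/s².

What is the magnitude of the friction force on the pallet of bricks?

The normal reaction is N = m g cos θ = 1092 N.
The friction needed for equilibrium is m g sin θ − P = 439.1 − 738 = -298.9 N, measured positive up-slope.
Maximum static friction available: μ_s N = 0.26 × 1092 = 284 N.
|-298.9| exceeds 284 N, so the pallet of bricks slips up-slope; friction is kinetic, f = μ_k N = 0.15×1092 = 164 N.

f ≈ 164 N (down the incline)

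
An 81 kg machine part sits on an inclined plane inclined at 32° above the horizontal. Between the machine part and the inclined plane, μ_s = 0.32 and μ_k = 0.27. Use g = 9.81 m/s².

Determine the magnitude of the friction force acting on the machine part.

Perpendicular to the surface, N = m g cos θ = 81·9.81·cos 32° = 673.9 N.
For equilibrium along the incline, friction must balance the weight component: f = m g sin θ = 421.1 N up the slope.
Static friction can supply at most μ_s N = 215.6 N.
Since |421.1| > 215.6 N, static friction cannot hold it; the machine part slides down the incline and kinetic friction applies: f = μ_k N = 0.27 × 673.9 = 182 N.

f ≈ 182 N (up the incline)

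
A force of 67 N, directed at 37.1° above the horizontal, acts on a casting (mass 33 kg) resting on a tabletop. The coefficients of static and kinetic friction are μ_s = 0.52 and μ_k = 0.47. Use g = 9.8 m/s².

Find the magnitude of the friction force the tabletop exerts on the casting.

f ≈ 53.4 N

N = m g − P sin α = 323.4 − 67×sin 37.1° = 283 N.
For equilibrium, f = P cos α = 67×cos 37.1° = 53.44 N.
The static-friction limit is μ_s N = 147.2 N.
53.44 ≤ 147.2 N → static; friction equals the required 53.4 N.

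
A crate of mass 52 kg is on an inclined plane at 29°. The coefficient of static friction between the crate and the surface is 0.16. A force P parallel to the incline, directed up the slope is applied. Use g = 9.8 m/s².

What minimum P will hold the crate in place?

The crate tends to slide down (tan θ > μ_s), so at the point of impending slip friction acts up-slope at its limit: f = μ_s N.
P is parallel to the surface, so N = m g cos θ = 446 N.
Along the incline: P + μ_s N = m g sin θ, so P = 247 − 0.16×446 = 176 N.

P_min ≈ 176 N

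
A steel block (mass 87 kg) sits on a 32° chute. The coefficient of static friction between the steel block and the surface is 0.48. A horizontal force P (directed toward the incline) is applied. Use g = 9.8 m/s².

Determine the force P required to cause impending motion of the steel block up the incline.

P ≈ 1350 N

At impending motion up the slope, friction acts down-slope at its limit: f = μ_s N.
Perpendicular to the incline: N = m g cos θ + P sin θ.
Along the incline: P cos θ = m g sin θ + μ_s N = m g sin θ + μ_s (m g cos θ + P sin θ).
Solving, P (cos θ − μ_s sin θ) = m g (sin θ + μ_s cos θ), so P = 87×9.8×(sin 32° + 0.48 cos 32°)/(cos 32° − 0.48 sin 32°) = 853×0.937/0.5937 = 1350 N.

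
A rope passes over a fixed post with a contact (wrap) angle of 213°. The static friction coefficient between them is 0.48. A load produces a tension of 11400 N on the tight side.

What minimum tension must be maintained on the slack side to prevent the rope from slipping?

Capstan equation at impending slip: T_tight/T_slack = e^{μβ}.
β = 213° = 3.718 rad; e^{μβ} = e^{0.48×3.718} = 5.956.
T_slack = T_tight / e^{μβ} = 11400 / 5.956 = 1910 N.

T_min ≈ 1910 N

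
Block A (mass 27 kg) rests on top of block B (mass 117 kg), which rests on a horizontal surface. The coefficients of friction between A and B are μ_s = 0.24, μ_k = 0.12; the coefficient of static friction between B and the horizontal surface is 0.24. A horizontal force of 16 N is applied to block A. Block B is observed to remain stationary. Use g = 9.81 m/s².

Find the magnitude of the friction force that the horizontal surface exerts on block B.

The normal force B exerts on A is simply A's weight, N₁ = 264.9 N.
So the A–B interface can sustain at most μ_s N₁ = 63.57 N of static friction.
Since P = 16 N ≤ 63.57 N, A does not slip on B; friction on A equals P = 16 N.
B experiences an equal 16 N forward from A (third law). B is in equilibrium, so the floor supplies f₂ = 16 N of static friction (limit μ_s(m_A+m_B)g = 339 N, not exceeded).

f ≈ 16 N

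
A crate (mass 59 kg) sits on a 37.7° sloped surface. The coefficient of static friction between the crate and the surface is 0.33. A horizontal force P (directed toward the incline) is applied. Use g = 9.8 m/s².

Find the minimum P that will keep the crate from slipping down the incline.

P_min ≈ 204 N

The crate tends to slide down (tan θ > μ_s), so at the point of impending slip friction acts up-slope at its limit: f = μ_s N.
Perpendicular to the incline: N = m g cos θ + P sin θ.
Along the incline: P cos θ + μ_s N = m g sin θ, i.e. P cos θ + μ_s (m g cos θ + P sin θ) = m g sin θ.
Solving, P (cos θ + μ_s sin θ) = m g (sin θ − μ_s cos θ), so P = 578×0.3504/0.993 = 204 N.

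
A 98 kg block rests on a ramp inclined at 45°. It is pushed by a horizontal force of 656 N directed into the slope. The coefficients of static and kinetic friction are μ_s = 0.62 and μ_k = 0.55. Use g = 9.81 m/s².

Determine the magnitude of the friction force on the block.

f ≈ 216 N (up the incline)

Normal direction: N = m g cos θ + P sin θ = 1144 N.
Parallel to the incline: P cos θ − m g sin θ = 463.9 − 679.8 = -215.9 N; the friction needed to balance this is 215.9 N acting up the slope.
Maximum static friction: μ_s N = 0.62 × 1144 = 709.1 N.
Since 215.9 N is within the 709.1 N limit, the block stays put and friction is exactly 216 N.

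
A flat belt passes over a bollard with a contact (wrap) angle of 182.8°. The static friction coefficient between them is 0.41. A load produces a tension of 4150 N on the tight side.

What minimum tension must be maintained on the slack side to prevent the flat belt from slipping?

Capstan equation at impending slip: T_tight/T_slack = e^{μβ}.
β = 182.8° = 3.19 rad; e^{μβ} = e^{0.41×3.19} = 3.699.
T_slack = T_tight / e^{μβ} = 4150 / 3.699 = 1120 N.

T_min ≈ 1120 N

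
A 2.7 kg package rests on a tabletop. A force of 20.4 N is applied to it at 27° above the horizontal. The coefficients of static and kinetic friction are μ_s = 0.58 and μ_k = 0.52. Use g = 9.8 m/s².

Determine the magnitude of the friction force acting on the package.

The vertical component of P reduces the normal force: N = m g − P sin α = 26.46 − 9.261 = 17.2 N.
Horizontally, friction must balance P cos α = 18.18 N.
The static-friction limit is μ_s N = 9.975 N.
The required friction exceeds μ_s N, so the package moves and f = μ_k N = 8.94 N.

f ≈ 8.94 N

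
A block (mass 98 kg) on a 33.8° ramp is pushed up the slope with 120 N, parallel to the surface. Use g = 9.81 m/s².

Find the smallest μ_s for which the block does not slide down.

μ_s,min ≈ 0.519

N = m g cos θ = 798.9 N.
Friction must make up the shortfall along the incline: f = m g sin θ − P = 534.8 − 120 = 414.8 N.
At the threshold f = μ_s N, so μ_s,min = 414.8/798.9 = 0.519.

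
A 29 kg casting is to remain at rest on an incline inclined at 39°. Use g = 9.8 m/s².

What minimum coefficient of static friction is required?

μ_s,min ≈ 0.81

At the slip threshold m g sin θ = μ_s m g cos θ, so μ_s,min = tan θ.
μ_s,min = tan 39° = 0.81.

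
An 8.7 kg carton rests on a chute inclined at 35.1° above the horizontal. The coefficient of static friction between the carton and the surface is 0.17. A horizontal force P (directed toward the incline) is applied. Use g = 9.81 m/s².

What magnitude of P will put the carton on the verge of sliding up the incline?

P ≈ 84.6 N

At impending motion up the slope, friction acts down-slope at its limit: f = μ_s N.
Perpendicular to the incline: N = m g cos θ + P sin θ.
Along the incline: P cos θ = m g sin θ + μ_s N = m g sin θ + μ_s (m g cos θ + P sin θ).
Solving, P (cos θ − μ_s sin θ) = m g (sin θ + μ_s cos θ), so P = 8.7×9.81×(sin 35.1° + 0.17 cos 35.1°)/(cos 35.1° − 0.17 sin 35.1°) = 85.3×0.7141/0.7204 = 84.6 N.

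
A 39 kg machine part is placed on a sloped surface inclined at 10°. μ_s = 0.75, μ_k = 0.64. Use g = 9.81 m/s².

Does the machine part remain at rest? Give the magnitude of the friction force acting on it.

N = m g cos θ = 377 N.
Down-slope weight component: m g sin θ = 66.4 N.
μ_s N = 283 N.
66.4 ≤ 283 N, so it stays put; friction = 66.4 N.

f ≈ 66.4 N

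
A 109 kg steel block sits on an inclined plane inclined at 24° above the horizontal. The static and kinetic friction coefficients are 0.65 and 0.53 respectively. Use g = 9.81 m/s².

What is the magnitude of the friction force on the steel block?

The normal reaction is N = m g cos θ = 976.8 N.
For equilibrium along the incline, friction must balance the weight component: f = m g sin θ = 434.9 N up the slope.
The static-friction ceiling is μ_s N = 0.65 × 976.8 = 634.9 N.
Since |434.9| ≤ 634.9 N, the steel block remains in static equilibrium and friction takes exactly the required value.

f ≈ 435 N (up the incline)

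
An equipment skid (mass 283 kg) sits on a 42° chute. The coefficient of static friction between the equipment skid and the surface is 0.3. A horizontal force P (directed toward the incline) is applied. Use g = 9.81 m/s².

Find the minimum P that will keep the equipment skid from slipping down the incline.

The equipment skid tends to slide down (tan θ > μ_s), so at the point of impending slip friction acts up-slope at its limit: f = μ_s N.
Perpendicular to the incline: N = m g cos θ + P sin θ.
Along the incline: P cos θ + μ_s N = m g sin θ, i.e. P cos θ + μ_s (m g cos θ + P sin θ) = m g sin θ.
Solving, P (cos θ + μ_s sin θ) = m g (sin θ − μ_s cos θ), so P = 2780×0.4462/0.9439 = 1310 N.

P_min ≈ 1310 N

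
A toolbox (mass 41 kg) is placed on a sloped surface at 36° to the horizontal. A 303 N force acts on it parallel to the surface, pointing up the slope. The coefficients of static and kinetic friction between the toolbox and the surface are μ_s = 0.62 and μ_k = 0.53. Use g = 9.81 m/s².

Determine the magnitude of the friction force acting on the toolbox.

The normal reaction is N = m g cos θ = 325.4 N.
For equilibrium along the incline the friction force must supply f = m g sin θ − P = 236.4 − 303 = -66.59 N (positive meaning up-slope).
Static friction can supply at most μ_s N = 201.7 N.
Since |-66.59| ≤ 201.7 N, no slip — friction simply equals what equilibrium demands.

f ≈ 66.6 N (down the incline)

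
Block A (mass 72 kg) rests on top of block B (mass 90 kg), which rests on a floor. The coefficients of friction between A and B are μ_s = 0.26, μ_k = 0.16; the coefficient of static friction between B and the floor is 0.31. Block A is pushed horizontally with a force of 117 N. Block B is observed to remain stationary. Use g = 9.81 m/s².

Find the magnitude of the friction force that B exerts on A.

f ≈ 117 N

Normal force at the A–B interface: N₁ = m_A g = 706.3 N.
Maximum static friction on A from B: μ_s N₁ = 0.26×706.3 = 183.6 N.
Since P = 117 N ≤ 183.6 N, A does not slip on B; friction on A equals P = 117 N.
By Newton's third law B feels 117 N forward from A. With B stationary, the floor's static friction on B balances it: f₂ = 117 N (well within μ_s(m_A+m_B)g = 492.7 N).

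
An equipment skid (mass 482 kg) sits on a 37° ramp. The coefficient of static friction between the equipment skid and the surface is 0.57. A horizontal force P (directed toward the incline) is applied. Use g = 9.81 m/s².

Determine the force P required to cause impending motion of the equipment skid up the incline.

At impending motion up the slope, friction acts down-slope at its limit: f = μ_s N.
Perpendicular to the incline: N = m g cos θ + P sin θ.
Along the incline: P cos θ = m g sin θ + μ_s N = m g sin θ + μ_s (m g cos θ + P sin θ).
Solving, P (cos θ − μ_s sin θ) = m g (sin θ + μ_s cos θ), so P = 482×9.81×(sin 37° + 0.57 cos 37°)/(cos 37° − 0.57 sin 37°) = 4730×1.057/0.4556 = 11000 N.

P ≈ 11000 N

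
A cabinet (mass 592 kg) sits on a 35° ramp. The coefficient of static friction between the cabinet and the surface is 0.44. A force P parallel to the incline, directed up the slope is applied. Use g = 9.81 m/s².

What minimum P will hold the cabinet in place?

P_min ≈ 1240 N

The cabinet tends to slide down (tan θ > μ_s), so at the point of impending slip friction acts up-slope at its limit: f = μ_s N.
P is parallel to the surface, so N = m g cos θ = 4760 N.
Along the incline: P + μ_s N = m g sin θ, so P = 3330 − 0.44×4760 = 1240 N.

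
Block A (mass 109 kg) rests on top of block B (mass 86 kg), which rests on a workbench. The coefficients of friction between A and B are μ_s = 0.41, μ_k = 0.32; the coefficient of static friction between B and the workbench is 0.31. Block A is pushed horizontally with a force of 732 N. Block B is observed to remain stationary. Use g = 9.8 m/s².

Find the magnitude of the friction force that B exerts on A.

f ≈ 342 N

The normal force B exerts on A is simply A's weight, N₁ = 1068 N.
So the A–B interface can sustain at most μ_s N₁ = 438 N of static friction.
Since P = 732 N > 438 N, A slides on B; the A–B friction is kinetic: f₁ = μ_k N₁ = 0.32×1068 = 342 N.
B experiences an equal 342 N forward from A (third law). B is in equilibrium, so the floor supplies f₂ = 342 N of static friction (limit μ_s(m_A+m_B)g = 592.4 N, not exceeded).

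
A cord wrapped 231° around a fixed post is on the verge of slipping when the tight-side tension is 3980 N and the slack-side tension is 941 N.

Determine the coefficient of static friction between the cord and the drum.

μ ≈ 0.358

T₂/T₁ = e^{μβ} → μ = ln(T₂/T₁)/β.
β = 231° = 4.032 rad.
μ = ln(3980/941)/4.032 = ln(4.23)/4.032 = 0.358.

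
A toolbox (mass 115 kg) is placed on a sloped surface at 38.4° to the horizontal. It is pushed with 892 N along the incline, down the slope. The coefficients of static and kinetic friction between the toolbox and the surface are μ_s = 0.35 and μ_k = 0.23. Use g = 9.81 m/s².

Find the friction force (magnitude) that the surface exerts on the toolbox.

Perpendicular to the surface, N = m g cos θ = 115·9.81·cos 38.4° = 884.1 N.
Parallel to the incline, ΣF = 0 gives f = m g sin θ + P = 700.7 + 892 = 1593 N (up-slope positive).
The static-friction ceiling is μ_s N = 0.35 × 884.1 = 309.4 N.
|1593| exceeds 309.4 N, so the toolbox slips down-slope; friction is kinetic, f = μ_k N = 0.23×884.1 = 203 N.

f ≈ 203 N (up the incline)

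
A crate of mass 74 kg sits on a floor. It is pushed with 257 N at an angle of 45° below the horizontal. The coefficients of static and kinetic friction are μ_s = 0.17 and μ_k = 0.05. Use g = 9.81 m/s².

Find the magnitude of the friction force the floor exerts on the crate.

N = m g + P sin α = 725.9 + 257×sin 45° = 907.7 N.
The horizontal driving force is P cos α = 181.7 N, so equilibrium needs friction f = 181.7 N.
μ_s N = 0.17 × 907.7 = 154.3 N.
The required friction exceeds μ_s N, so the crate moves and f = μ_k N = 45.4 N.

f ≈ 45.4 N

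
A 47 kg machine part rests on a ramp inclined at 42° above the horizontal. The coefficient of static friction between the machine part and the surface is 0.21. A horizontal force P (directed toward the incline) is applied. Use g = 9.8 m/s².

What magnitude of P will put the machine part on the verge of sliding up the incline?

At impending motion up the slope, friction acts down-slope at its limit: f = μ_s N.
Perpendicular to the incline: N = m g cos θ + P sin θ.
Along the incline: P cos θ = m g sin θ + μ_s N = m g sin θ + μ_s (m g cos θ + P sin θ).
Solving, P (cos θ − μ_s sin θ) = m g (sin θ + μ_s cos θ), so P = 47×9.8×(sin 42° + 0.21 cos 42°)/(cos 42° − 0.21 sin 42°) = 461×0.8252/0.6026 = 631 N.

P ≈ 631 N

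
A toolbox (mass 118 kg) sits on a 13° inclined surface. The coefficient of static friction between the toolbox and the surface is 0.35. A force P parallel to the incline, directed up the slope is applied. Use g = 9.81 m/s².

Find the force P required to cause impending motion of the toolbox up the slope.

At impending motion up the slope, friction acts down-slope at its limit: f = μ_s N.
P is parallel to the surface, so N = m g cos θ = 1130 N.
Along the incline: P = m g sin θ + μ_s N = 260 + 0.35×1130 = 655 N.

P ≈ 655 N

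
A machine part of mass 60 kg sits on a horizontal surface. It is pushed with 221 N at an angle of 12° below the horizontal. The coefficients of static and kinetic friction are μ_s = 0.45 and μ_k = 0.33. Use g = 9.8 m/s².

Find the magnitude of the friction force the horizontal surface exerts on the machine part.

f ≈ 216 N

The vertical component of P adds to the normal force: N = m g + P sin α = 588 + 45.95 = 633.9 N.
The horizontal driving force is P cos α = 216.2 N, so equilibrium needs friction f = 216.2 N.
The static-friction limit is μ_s N = 285.3 N.
Since 216.2 N does not exceed the limit, the machine part stays at rest and f = 216 N.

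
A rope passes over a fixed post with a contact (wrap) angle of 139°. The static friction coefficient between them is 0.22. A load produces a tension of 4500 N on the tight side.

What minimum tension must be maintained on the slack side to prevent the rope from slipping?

T_min ≈ 2640 N

Capstan equation at impending slip: T_tight/T_slack = e^{μβ}.
β = 139° = 2.426 rad; e^{μβ} = e^{0.22×2.426} = 1.705.
T_slack = T_tight / e^{μβ} = 4500 / 1.705 = 2640 N.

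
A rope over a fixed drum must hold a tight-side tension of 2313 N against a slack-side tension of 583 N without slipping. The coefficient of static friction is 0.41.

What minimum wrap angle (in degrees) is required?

β_min ≈ 193°

T₂/T₁ = e^{μβ} → β = ln(T₂/T₁)/μ.
β = ln(2313/583)/0.41 = 1.378/0.41 = 3.361 rad.
In degrees: β = 3.361 × 180/π = 193°.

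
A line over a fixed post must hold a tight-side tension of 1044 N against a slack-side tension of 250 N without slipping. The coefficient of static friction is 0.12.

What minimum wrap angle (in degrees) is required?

T₂/T₁ = e^{μβ} → β = ln(T₂/T₁)/μ.
β = ln(1044/250)/0.12 = 1.429/0.12 = 11.91 rad.
In degrees: β = 11.91 × 180/π = 682°.

β_min ≈ 682°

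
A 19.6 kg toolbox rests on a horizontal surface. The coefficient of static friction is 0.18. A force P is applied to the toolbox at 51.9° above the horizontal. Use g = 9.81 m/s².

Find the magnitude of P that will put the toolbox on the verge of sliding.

P ≈ 45.6 N

N = m g − P sin α (the pull lifts the toolbox).
At impending slip, P cos α = μ_s N = μ_s (m g − P sin α).
Solving: P (cos α + μ_s sin α) = μ_s m g → P = 0.18×192/(cos 51.9° + 0.18 sin 51.9°) = 34.6/0.7587 = 45.6 N.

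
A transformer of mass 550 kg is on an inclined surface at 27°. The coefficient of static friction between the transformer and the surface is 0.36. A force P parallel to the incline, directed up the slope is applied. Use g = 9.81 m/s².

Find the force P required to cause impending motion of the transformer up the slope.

At impending motion up the slope, friction acts down-slope at its limit: f = μ_s N.
P is parallel to the surface, so N = m g cos θ = 4810 N.
Along the incline: P = m g sin θ + μ_s N = 2450 + 0.36×4810 = 4180 N.

P ≈ 4180 N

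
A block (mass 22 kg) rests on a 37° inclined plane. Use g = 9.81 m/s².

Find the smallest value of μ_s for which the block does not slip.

μ_s,min ≈ 0.754

At the slip threshold m g sin θ = μ_s m g cos θ, so μ_s,min = tan θ.
μ_s,min = tan 37° = 0.754.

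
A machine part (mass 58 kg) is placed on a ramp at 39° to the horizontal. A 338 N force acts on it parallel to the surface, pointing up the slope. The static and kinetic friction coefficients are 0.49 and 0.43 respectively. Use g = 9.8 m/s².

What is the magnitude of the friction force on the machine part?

f ≈ 19.7 N (up the incline)

Perpendicular to the surface, N = m g cos θ = 58·9.8·cos 39° = 441.7 N.
The friction needed for equilibrium is m g sin θ − P = 357.7 − 338 = 19.71 N, measured positive up-slope.
Static friction can supply at most μ_s N = 216.4 N.
Since |19.71| ≤ 216.4 N, the machine part remains in static equilibrium and friction takes exactly the required value.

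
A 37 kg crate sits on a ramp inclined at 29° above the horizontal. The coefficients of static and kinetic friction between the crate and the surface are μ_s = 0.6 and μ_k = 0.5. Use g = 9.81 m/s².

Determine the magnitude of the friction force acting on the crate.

Perpendicular to the surface, N = m g cos θ = 37·9.81·cos 29° = 317.5 N.
For equilibrium along the incline, friction must balance the weight component: f = m g sin θ = 176 N up the slope.
Static friction can supply at most μ_s N = 190.5 N.
Since |176| ≤ 190.5 N, the crate remains in static equilibrium and friction takes exactly the required value.

f ≈ 176 N (up the incline)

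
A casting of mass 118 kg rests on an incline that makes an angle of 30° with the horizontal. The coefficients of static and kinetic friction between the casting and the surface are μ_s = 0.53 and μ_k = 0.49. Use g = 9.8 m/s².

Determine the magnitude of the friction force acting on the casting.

Perpendicular to the surface, N = m g cos θ = 118·9.8·cos 30° = 1001 N.
Along the slope the weight component is m g sin θ = 578.2 N; friction must supply exactly this, acting up-slope.
Maximum static friction available: μ_s N = 0.53 × 1001 = 530.8 N.
|578.2| exceeds 530.8 N, so the casting slips down-slope; friction is kinetic, f = μ_k N = 0.49×1001 = 491 N.

f ≈ 491 N (up the incline)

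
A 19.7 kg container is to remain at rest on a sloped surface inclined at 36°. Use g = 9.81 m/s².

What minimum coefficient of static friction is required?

μ_s,min ≈ 0.727

At the slip threshold m g sin θ = μ_s m g cos θ, so μ_s,min = tan θ.
μ_s,min = tan 36° = 0.727.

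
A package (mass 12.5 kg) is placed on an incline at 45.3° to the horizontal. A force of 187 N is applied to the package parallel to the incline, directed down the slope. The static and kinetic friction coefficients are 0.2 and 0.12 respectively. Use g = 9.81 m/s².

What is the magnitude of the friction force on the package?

f ≈ 10.4 N (up the incline)

The normal reaction is N = m g cos θ = 86.25 N.
The friction needed for equilibrium is m g sin θ + P = 87.16 + 187 = 274.2 N, measured positive up-slope.
The static-friction ceiling is μ_s N = 0.2 × 86.25 = 17.25 N.
|274.2| exceeds 17.25 N, so the package slips down-slope; friction is kinetic, f = μ_k N = 0.12×86.25 = 10.4 N.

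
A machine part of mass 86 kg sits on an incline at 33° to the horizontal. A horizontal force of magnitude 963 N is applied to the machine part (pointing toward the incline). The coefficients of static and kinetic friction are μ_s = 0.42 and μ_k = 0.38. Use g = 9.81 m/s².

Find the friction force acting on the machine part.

The horizontal push has a component P sin θ into the surface, so N = m g cos θ + P sin θ = 707.6 + 524.5 = 1232 N.
Along the incline, the net driving force (taking up-slope positive) is P cos θ − m g sin θ = 807.6 − 459.5 = 348.1 N, so equilibrium requires friction f = -348.1 N (down-slope).
The limit of static friction is μ_s N = 517.5 N.
|f_req| = 348.1 ≤ 517.5 N → the machine part is in equilibrium; friction equals the required value.

f ≈ 348 N (down the incline)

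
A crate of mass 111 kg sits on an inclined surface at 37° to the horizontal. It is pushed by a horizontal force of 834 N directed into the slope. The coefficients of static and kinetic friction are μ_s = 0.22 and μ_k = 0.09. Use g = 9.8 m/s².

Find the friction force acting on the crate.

The horizontal push has a component P sin θ into the surface, so N = m g cos θ + P sin θ = 868.8 + 501.9 = 1371 N.
Along the incline, the net driving force (taking up-slope positive) is P cos θ − m g sin θ = 666.1 − 654.7 = 11.41 N, so equilibrium requires friction f = -11.41 N (down-slope).
Maximum static friction: μ_s N = 0.22 × 1371 = 301.5 N.
Since 11.41 N is within the 301.5 N limit, the crate stays put and friction is exactly 11.4 N.

f ≈ 11.4 N (down the incline)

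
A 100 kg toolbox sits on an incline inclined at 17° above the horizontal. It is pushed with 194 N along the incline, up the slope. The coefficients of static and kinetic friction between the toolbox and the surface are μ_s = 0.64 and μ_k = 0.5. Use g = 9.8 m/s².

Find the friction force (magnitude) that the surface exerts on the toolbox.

f ≈ 92.5 N (up the incline)

Perpendicular to the surface, N = m g cos θ = 100·9.8·cos 17° = 937.2 N.
Parallel to the incline, ΣF = 0 gives f = m g sin θ − P = 286.5 − 194 = 92.52 N (up-slope positive).
The static-friction ceiling is μ_s N = 0.64 × 937.2 = 599.8 N.
Since |92.52| ≤ 599.8 N, static friction is sufficient; f equals the required value, not μ_s N.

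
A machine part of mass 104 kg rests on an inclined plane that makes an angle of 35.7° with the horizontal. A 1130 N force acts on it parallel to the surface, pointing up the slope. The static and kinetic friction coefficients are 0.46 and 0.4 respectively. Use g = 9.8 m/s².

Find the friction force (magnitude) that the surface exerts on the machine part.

The normal reaction is N = m g cos θ = 827.7 N.
Parallel to the incline, ΣF = 0 gives f = m g sin θ − P = 594.7 − 1130 = -535.3 N (up-slope positive).
Static friction can supply at most μ_s N = 380.7 N.
|-535.3| exceeds 380.7 N, so the machine part slips up-slope; friction is kinetic, f = μ_k N = 0.4×827.7 = 331 N.

f ≈ 331 N (down the incline)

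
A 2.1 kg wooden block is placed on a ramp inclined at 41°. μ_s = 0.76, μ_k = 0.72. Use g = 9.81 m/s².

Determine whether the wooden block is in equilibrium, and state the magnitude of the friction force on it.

N = m g cos θ = 15.5 N.
Down-slope weight component: m g sin θ = 13.5 N.
μ_s N = 11.8 N.
13.5 > 11.8 N, so it slides; kinetic friction f = μ_k N = 0.72×15.5 = 11.2 N.

f ≈ 11.2 N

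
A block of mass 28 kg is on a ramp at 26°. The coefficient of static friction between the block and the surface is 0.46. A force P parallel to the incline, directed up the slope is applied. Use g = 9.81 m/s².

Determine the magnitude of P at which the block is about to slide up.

At impending motion up the slope, friction acts down-slope at its limit: f = μ_s N.
P is parallel to the surface, so N = m g cos θ = 247 N.
Along the incline: P = m g sin θ + μ_s N = 120 + 0.46×247 = 234 N.

P ≈ 234 N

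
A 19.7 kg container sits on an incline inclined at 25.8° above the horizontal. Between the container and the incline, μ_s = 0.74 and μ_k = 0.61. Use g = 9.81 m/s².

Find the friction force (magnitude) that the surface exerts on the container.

f ≈ 84.1 N (up the incline)

The normal reaction is N = m g cos θ = 174 N.
For equilibrium along the incline, friction must balance the weight component: f = m g sin θ = 84.11 N up the slope.
The static-friction ceiling is μ_s N = 0.74 × 174 = 128.8 N.
Since |84.11| ≤ 128.8 N, the container remains in static equilibrium and friction takes exactly the required value.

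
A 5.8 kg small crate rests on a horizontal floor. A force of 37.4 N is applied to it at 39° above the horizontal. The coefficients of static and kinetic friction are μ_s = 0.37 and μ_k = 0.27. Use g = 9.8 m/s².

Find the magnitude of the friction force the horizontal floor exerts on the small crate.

f ≈ 8.99 N

The vertical component of P reduces the normal force: N = m g − P sin α = 56.84 − 23.54 = 33.3 N.
Horizontally, friction must balance P cos α = 29.07 N.
μ_s N = 0.37 × 33.3 = 12.32 N.
The required friction exceeds μ_s N, so the small crate moves and f = μ_k N = 8.99 N.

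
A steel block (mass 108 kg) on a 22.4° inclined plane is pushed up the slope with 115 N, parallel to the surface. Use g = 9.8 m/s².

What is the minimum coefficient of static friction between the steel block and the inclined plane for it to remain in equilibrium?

N = m g cos θ = 978.5 N.
Friction must make up the shortfall along the incline: f = m g sin θ − P = 403.3 − 115 = 288.3 N.
At the threshold f = μ_s N, so μ_s,min = 288.3/978.5 = 0.295.

μ_s,min ≈ 0.295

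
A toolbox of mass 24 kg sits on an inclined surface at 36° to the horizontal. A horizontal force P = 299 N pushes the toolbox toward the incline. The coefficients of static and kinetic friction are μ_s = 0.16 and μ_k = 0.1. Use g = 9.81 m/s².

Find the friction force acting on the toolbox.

f ≈ 36.6 N (down the incline)

The horizontal push has a component P sin θ into the surface, so N = m g cos θ + P sin θ = 190.5 + 175.7 = 366.2 N.
Parallel to the incline: P cos θ − m g sin θ = 241.9 − 138.4 = 103.5 N; the friction needed to balance this is 103.5 N acting down the slope.
The limit of static friction is μ_s N = 58.6 N.
|f_req| = 103.5 > 58.6 N → the toolbox slides up the incline; f = μ_k N = 0.1 × 366.2 = 36.6 N.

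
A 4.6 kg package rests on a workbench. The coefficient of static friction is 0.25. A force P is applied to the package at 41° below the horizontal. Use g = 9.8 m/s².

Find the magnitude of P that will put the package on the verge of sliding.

P ≈ 19.1 N

N = m g + P sin α (the push presses the package into the workbench).
At impending slip, P cos α = μ_s N = μ_s (m g + P sin α).
Solving: P (cos α − μ_s sin α) = μ_s m g → P = 0.25×45.1/(cos 41° − 0.25 sin 41°) = 11.3/0.5907 = 19.1 N.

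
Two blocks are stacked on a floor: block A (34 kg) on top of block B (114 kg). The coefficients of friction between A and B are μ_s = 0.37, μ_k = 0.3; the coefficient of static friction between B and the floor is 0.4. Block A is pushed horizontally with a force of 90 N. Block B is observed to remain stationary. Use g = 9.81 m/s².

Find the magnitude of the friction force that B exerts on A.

Normal force at the A–B interface: N₁ = m_A g = 333.5 N.
Maximum static friction on A from B: μ_s N₁ = 0.37×333.5 = 123.4 N.
Since P = 90 N ≤ 123.4 N, A does not slip on B; friction on A equals P = 90 N.
By Newton's third law B feels 90 N forward from A. With B stationary, the floor's static friction on B balances it: f₂ = 90 N (well within μ_s(m_A+m_B)g = 580.8 N).

f ≈ 90 N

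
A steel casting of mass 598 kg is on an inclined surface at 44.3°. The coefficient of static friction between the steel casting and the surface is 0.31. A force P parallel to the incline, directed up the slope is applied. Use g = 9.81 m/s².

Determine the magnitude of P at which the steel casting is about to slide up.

At impending motion up the slope, friction acts down-slope at its limit: f = μ_s N.
P is parallel to the surface, so N = m g cos θ = 4200 N.
Along the incline: P = m g sin θ + μ_s N = 4100 + 0.31×4200 = 5400 N.

P ≈ 5400 N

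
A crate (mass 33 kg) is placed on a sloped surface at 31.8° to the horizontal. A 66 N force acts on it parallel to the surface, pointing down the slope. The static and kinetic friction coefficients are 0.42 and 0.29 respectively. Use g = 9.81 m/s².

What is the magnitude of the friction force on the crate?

Normal force: N = m g cos θ = 33 × 9.81 × cos 31.8° = 275.1 N.
The friction needed for equilibrium is m g sin θ + P = 170.6 + 66 = 236.6 N, measured positive up-slope.
The static-friction ceiling is μ_s N = 0.42 × 275.1 = 115.6 N.
Since |236.6| > 115.6 N, static friction cannot hold it; the crate slides down the incline and kinetic friction applies: f = μ_k N = 0.29 × 275.1 = 79.8 N.

f ≈ 79.8 N (up the incline)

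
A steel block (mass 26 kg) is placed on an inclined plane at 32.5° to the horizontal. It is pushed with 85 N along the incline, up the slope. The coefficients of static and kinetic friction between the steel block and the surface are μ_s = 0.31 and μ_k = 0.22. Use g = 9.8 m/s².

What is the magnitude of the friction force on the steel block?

The normal reaction is N = m g cos θ = 214.9 N.
The friction needed for equilibrium is m g sin θ − P = 136.9 − 85 = 51.9 N, measured positive up-slope.
Maximum static friction available: μ_s N = 0.31 × 214.9 = 66.62 N.
Since |51.9| ≤ 66.62 N, the steel block remains in static equilibrium and friction takes exactly the required value.

f ≈ 51.9 N (up the incline)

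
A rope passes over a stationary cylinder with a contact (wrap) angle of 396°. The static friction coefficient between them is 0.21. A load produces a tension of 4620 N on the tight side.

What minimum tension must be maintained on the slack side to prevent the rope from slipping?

Capstan equation at impending slip: T_tight/T_slack = e^{μβ}.
β = 396° = 6.912 rad; e^{μβ} = e^{0.21×6.912} = 4.269.
T_slack = T_tight / e^{μβ} = 4620 / 4.269 = 1080 N.

T_min ≈ 1080 N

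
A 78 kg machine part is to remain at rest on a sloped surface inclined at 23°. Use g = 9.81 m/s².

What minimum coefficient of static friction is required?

μ_s,min ≈ 0.424

At the slip threshold m g sin θ = μ_s m g cos θ, so μ_s,min = tan θ.
μ_s,min = tan 23° = 0.424.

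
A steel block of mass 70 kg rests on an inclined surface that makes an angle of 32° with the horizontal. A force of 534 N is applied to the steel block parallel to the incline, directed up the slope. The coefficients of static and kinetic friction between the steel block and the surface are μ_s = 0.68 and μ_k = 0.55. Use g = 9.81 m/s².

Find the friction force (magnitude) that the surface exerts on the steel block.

Perpendicular to the surface, N = m g cos θ = 70·9.81·cos 32° = 582.4 N.
The friction needed for equilibrium is m g sin θ − P = 363.9 − 534 = -170.1 N, measured positive up-slope.
The static-friction ceiling is μ_s N = 0.68 × 582.4 = 396 N.
Since |-170.1| ≤ 396 N, static friction is sufficient; f equals the required value, not μ_s N.

f ≈ 170 N (down the incline)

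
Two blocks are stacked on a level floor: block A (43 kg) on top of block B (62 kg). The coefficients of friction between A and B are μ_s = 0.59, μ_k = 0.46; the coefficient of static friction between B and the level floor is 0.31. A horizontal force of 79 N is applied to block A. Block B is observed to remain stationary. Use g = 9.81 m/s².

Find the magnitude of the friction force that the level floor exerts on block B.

f ≈ 79 N

The normal force B exerts on A is simply A's weight, N₁ = 421.8 N.
Maximum static friction on A from B: μ_s N₁ = 0.59×421.8 = 248.9 N.
P = 79 N is within that limit, so A and B move together (both at rest); the A–B friction is simply f₁ = P = 79 N.
B experiences an equal 79 N forward from A (third law). B is in equilibrium, so the floor supplies f₂ = 79 N of static friction (limit μ_s(m_A+m_B)g = 319.3 N, not exceeded).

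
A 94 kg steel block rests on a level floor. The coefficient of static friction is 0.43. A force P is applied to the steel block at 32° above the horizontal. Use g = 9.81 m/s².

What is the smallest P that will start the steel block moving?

N = m g − P sin α (the pull lifts the steel block).
At impending slip, P cos α = μ_s N = μ_s (m g − P sin α).
Solving: P (cos α + μ_s sin α) = μ_s m g → P = 0.43×922/(cos 32° + 0.43 sin 32°) = 397/1.076 = 369 N.

P ≈ 369 N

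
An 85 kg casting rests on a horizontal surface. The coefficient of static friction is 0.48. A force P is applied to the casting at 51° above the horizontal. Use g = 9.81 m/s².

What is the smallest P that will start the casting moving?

P ≈ 399 N

N = m g − P sin α (the pull lifts the casting).
At impending slip, P cos α = μ_s N = μ_s (m g − P sin α).
Solving: P (cos α + μ_s sin α) = μ_s m g → P = 0.48×834/(cos 51° + 0.48 sin 51°) = 400/1.002 = 399 N.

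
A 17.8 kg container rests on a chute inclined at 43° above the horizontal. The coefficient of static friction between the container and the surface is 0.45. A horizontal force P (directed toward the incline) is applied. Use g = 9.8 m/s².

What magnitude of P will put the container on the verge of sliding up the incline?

P ≈ 416 N

At impending motion up the slope, friction acts down-slope at its limit: f = μ_s N.
Perpendicular to the incline: N = m g cos θ + P sin θ.
Along the incline: P cos θ = m g sin θ + μ_s N = m g sin θ + μ_s (m g cos θ + P sin θ).
Solving, P (cos θ − μ_s sin θ) = m g (sin θ + μ_s cos θ), so P = 17.8×9.8×(sin 43° + 0.45 cos 43°)/(cos 43° − 0.45 sin 43°) = 174×1.011/0.4245 = 416 N.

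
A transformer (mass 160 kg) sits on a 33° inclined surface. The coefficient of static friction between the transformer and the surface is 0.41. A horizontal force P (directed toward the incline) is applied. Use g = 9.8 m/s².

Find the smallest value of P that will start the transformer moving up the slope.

At impending motion up the slope, friction acts down-slope at its limit: f = μ_s N.
Perpendicular to the incline: N = m g cos θ + P sin θ.
Along the incline: P cos θ = m g sin θ + μ_s N = m g sin θ + μ_s (m g cos θ + P sin θ).
Solving, P (cos θ − μ_s sin θ) = m g (sin θ + μ_s cos θ), so P = 160×9.8×(sin 33° + 0.41 cos 33°)/(cos 33° − 0.41 sin 33°) = 1570×0.8885/0.6154 = 2260 N.

P ≈ 2260 N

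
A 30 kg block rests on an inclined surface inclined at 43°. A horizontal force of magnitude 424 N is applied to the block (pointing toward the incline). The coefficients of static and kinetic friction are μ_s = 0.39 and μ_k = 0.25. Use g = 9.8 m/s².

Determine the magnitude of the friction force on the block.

f ≈ 110 N (down the incline)

Normal direction: N = m g cos θ + P sin θ = 504.2 N.
Along the incline, the net driving force (taking up-slope positive) is P cos θ − m g sin θ = 310.1 − 200.5 = 109.6 N, so equilibrium requires friction f = -109.6 N (down-slope).
The limit of static friction is μ_s N = 196.6 N.
|f_req| = 109.6 ≤ 196.6 N → the block is in equilibrium; friction equals the required value.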